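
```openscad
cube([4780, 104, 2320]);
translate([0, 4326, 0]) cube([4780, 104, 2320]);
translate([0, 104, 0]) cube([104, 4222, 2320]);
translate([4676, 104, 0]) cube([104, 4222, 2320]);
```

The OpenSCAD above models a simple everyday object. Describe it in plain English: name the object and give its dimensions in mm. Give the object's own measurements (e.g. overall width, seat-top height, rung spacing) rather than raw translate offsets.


The wall frame of a small rectangular building: four walls, each 2320 mm tall and 104 mm thick, enclosing a footprint 4780 mm (x) by 4430 mm (y) outside-to-outside, with no floor or roof. The front and back walls (the −y and +y sides) span the full width; the two side walls fit between them.


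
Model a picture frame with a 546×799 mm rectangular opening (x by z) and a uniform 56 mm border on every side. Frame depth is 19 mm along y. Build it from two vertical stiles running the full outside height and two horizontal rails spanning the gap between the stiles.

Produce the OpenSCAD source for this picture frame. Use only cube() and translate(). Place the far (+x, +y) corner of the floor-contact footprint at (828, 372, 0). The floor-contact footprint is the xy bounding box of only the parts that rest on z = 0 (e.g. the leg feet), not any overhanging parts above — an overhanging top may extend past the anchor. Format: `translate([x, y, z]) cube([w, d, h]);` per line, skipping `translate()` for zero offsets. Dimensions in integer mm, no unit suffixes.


translate([170, 353, 0]) cube([56, 19, 911]);
translate([772, 353, 0]) cube([56, 19, 911]);
translate([226, 353, 0]) cube([546, 19, 56]);
translate([226, 353, 855]) cube([546, 19, 56]);


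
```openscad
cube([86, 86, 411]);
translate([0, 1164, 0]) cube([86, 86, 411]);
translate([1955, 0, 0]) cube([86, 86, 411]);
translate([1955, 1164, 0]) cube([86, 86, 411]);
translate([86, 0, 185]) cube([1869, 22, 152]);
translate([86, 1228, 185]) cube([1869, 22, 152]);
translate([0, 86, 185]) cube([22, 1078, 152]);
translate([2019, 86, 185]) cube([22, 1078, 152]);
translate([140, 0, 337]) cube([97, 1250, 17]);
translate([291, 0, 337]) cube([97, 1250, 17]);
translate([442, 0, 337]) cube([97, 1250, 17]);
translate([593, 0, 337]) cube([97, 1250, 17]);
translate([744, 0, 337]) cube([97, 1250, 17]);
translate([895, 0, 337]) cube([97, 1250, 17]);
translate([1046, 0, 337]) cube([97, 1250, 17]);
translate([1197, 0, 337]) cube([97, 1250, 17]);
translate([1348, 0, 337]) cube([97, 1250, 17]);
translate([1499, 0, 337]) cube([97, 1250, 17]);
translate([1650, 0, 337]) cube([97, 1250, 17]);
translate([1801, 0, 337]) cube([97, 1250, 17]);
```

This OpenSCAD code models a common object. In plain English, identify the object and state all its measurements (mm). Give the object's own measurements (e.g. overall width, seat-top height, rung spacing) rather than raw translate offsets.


A bed frame 2041 mm long (x) by 1250 mm wide (y). Four 86×86 mm corner posts, 411 mm tall, at the corners of the footprint. Four rails of 22 mm thickness and 152 mm height run between adjacent posts with their undersides at z = 185 mm, their outer faces flush with the outside of the frame (the two x-running rails run between the posts' inner faces; the two y-running rails run between the posts' inner faces). 12 slats, each 97 mm wide (x) and 17 mm thick, lie across the top of the two x-running rails, running the full 1250 mm width of the frame in y; along x they sit between the end posts with a 54 mm gap after the −x posts and between neighbouring slats, leaving 57 mm before the +x posts.


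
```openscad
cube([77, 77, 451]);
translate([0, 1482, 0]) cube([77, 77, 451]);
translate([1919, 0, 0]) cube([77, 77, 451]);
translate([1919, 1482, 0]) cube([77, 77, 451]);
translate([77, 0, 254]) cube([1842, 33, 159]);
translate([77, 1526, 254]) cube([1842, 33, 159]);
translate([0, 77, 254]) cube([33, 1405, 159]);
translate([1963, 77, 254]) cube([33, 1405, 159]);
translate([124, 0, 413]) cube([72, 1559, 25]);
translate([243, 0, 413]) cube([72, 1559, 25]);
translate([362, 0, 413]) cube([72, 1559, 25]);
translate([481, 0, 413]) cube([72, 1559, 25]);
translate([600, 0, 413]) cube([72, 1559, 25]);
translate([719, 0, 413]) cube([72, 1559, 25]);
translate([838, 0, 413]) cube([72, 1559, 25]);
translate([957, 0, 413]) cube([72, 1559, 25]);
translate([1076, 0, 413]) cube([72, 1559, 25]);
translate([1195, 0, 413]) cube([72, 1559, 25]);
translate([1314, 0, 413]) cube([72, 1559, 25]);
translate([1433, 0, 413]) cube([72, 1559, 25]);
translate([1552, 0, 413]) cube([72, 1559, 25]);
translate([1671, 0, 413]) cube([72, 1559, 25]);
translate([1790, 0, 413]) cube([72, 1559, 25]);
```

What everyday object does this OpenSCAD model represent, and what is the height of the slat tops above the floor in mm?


A bed frame. The slat-top height is 438 mm.

Four posts, four rails, and a row of slats — a bed frame. Slats sit on the rails at z = 254 + 159 = 413; with slat thickness 25, the top is 438 mm.


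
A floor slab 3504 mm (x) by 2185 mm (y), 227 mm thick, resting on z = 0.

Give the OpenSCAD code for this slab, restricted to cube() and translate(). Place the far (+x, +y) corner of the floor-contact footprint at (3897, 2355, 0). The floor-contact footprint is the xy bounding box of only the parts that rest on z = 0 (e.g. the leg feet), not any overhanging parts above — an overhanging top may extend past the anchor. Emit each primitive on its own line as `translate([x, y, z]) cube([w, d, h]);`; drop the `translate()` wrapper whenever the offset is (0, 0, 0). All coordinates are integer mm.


translate([393, 170, 0]) cube([3504, 2185, 227]);


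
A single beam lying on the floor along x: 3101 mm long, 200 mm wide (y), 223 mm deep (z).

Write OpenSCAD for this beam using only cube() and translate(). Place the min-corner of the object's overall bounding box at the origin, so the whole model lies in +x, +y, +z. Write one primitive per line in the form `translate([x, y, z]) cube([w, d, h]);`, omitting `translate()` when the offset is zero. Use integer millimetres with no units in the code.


cube([3101, 200, 223]);


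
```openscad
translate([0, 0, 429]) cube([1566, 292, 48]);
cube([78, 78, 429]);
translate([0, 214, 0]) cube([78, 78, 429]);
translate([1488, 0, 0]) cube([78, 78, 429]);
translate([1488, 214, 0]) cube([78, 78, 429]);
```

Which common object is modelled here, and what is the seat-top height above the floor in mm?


A bench. The seat-top height is 477 mm.

A long slab on four corner posts — a bench. The slab sits at z = 429 with thickness 48, so the top is 429 + 48 = 477 mm.


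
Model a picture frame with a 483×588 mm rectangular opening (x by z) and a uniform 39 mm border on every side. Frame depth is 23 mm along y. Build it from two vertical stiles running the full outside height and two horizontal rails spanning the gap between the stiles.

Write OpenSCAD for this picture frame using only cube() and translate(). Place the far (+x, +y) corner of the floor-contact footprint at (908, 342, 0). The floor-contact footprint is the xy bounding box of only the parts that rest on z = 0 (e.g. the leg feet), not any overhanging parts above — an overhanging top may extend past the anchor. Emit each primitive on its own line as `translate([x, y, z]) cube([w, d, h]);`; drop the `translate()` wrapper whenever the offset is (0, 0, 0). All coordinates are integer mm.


translate([347, 319, 0]) cube([39, 23, 666]);
translate([869, 319, 0]) cube([39, 23, 666]);
translate([386, 319, 0]) cube([483, 23, 39]);
translate([386, 319, 627]) cube([483, 23, 39]);


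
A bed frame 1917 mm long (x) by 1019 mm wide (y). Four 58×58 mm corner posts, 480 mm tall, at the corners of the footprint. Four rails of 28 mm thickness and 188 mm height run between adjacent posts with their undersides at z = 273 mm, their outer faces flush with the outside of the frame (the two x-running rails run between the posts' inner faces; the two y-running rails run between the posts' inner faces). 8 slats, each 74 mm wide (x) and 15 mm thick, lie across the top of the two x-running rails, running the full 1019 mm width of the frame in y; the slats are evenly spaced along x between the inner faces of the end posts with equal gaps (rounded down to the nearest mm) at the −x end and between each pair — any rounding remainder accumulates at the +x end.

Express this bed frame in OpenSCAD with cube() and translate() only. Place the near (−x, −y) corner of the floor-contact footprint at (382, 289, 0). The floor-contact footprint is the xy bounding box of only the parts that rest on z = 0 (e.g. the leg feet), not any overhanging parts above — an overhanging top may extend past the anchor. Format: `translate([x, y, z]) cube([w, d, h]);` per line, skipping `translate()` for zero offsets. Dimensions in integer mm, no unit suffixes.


translate([382, 289, 0]) cube([58, 58, 480]);
translate([382, 1250, 0]) cube([58, 58, 480]);
translate([2241, 289, 0]) cube([58, 58, 480]);
translate([2241, 1250, 0]) cube([58, 58, 480]);
translate([440, 289, 273]) cube([1801, 28, 188]);
translate([440, 1280, 273]) cube([1801, 28, 188]);
translate([382, 347, 273]) cube([28, 903, 188]);
translate([2271, 347, 273]) cube([28, 903, 188]);
translate([574, 289, 461]) cube([74, 1019, 15]);
translate([782, 289, 461]) cube([74, 1019, 15]);
translate([990, 289, 461]) cube([74, 1019, 15]);
translate([1198, 289, 461]) cube([74, 1019, 15]);
translate([1406, 289, 461]) cube([74, 1019, 15]);
translate([1614, 289, 461]) cube([74, 1019, 15]);
translate([1822, 289, 461]) cube([74, 1019, 15]);
translate([2030, 289, 461]) cube([74, 1019, 15]);


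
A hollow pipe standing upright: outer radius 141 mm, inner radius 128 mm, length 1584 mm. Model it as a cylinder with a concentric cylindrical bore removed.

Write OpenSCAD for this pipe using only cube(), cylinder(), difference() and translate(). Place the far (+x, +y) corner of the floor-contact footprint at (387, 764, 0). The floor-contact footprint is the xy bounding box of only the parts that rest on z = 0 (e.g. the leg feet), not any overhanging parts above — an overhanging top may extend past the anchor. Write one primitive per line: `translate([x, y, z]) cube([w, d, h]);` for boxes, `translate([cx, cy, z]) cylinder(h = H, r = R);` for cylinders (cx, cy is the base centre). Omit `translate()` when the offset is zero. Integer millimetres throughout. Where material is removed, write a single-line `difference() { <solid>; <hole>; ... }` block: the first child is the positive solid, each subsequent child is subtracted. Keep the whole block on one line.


difference() { translate([246, 623, 0]) cylinder(h = 1584, r = 141); translate([246, 623, 0]) cylinder(h = 1584, r = 128); }


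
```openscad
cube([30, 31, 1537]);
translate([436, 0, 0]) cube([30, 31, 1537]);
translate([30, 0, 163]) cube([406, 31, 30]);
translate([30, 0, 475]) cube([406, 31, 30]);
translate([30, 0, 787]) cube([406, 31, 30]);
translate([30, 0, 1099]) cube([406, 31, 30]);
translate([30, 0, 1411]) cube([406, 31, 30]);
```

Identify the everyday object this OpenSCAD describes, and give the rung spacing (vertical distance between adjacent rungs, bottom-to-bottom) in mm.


A ladder. The rung spacing is 312 mm.

Two tall 30×31 posts with 5 short bars between them — a ladder. Adjacent rungs sit at z = 163 and z = 475, so the spacing is 475 − 163 = 312 mm.


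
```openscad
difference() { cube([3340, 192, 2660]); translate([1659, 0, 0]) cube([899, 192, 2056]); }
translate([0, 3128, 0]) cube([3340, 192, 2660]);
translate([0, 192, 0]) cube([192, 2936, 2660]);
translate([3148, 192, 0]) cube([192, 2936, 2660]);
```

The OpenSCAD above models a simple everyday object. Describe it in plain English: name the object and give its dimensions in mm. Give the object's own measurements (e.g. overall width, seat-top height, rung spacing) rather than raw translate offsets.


A single room: four walls, each 2660 mm tall and 192 mm thick, enclosing an outside footprint 3340×3320 mm (x × y), no floor or roof. The front and back walls (−y and +y sides) run the full x-width; the side walls fit between their inner faces. A door opening 899 mm wide and 2056 mm tall is cut through the front wall from the floor up, its −x edge 1659 mm from the wall's −x end.


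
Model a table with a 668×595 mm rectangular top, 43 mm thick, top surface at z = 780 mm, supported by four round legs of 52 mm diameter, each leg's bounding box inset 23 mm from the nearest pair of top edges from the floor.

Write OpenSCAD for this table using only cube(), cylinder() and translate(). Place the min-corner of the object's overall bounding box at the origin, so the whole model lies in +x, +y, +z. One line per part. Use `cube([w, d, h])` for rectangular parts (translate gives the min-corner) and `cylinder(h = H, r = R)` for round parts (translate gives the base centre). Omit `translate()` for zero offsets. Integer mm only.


translate([0, 0, 737]) cube([668, 595, 43]);
translate([49, 49, 0]) cylinder(h = 737, r = 26);
translate([619, 49, 0]) cylinder(h = 737, r = 26);
translate([49, 546, 0]) cylinder(h = 737, r = 26);
translate([619, 546, 0]) cylinder(h = 737, r = 26);


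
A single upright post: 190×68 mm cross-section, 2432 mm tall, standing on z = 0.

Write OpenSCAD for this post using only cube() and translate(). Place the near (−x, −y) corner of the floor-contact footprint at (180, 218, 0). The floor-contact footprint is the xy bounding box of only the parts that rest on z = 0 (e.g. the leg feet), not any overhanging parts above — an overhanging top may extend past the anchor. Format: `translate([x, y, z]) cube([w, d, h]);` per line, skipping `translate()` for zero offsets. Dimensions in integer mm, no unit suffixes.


translate([180, 218, 0]) cube([190, 68, 2432]);


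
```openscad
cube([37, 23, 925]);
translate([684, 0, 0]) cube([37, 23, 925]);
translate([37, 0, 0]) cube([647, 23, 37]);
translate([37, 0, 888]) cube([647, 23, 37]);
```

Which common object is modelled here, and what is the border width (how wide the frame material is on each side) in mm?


A picture frame. The border width is 37 mm.

Four thin pieces enclosing a rectangular opening — a picture frame. The two full-height stiles are 925 mm tall; the top rail sits at z = 888 and is 37 mm tall, so the border above the opening is 925 − 888 = 37 mm, matching the stile x-width.


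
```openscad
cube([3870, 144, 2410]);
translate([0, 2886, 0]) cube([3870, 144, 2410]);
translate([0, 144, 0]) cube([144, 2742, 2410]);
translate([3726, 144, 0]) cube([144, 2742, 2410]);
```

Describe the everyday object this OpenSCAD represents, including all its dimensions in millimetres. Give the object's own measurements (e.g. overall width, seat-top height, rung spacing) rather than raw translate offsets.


The wall frame of a small rectangular building: four walls, each 2410 mm tall and 144 mm thick, enclosing a footprint 3870 mm (x) by 3030 mm (y) outside-to-outside, with no floor or roof. The front and back walls (the −y and +y sides) span the full width; the two side walls fit between them.


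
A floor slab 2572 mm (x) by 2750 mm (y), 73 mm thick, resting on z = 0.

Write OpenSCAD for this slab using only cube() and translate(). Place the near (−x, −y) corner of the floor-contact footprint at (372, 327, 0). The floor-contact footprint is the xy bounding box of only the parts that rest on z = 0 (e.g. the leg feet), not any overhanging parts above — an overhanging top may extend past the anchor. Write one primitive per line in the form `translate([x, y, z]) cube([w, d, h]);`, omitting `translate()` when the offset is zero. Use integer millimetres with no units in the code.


translate([372, 327, 0]) cube([2572, 2750, 73]);


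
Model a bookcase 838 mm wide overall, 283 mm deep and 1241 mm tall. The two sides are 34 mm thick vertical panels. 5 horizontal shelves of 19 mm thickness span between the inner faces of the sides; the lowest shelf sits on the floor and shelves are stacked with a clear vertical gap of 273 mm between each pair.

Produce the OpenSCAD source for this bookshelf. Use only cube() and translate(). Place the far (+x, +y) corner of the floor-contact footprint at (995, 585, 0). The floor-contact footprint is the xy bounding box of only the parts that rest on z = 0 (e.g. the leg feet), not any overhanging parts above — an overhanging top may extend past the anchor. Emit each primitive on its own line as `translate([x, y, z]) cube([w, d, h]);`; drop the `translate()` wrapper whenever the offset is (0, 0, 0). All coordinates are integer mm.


translate([157, 302, 0]) cube([34, 283, 1241]);
translate([961, 302, 0]) cube([34, 283, 1241]);
translate([191, 302, 0]) cube([770, 283, 19]);
translate([191, 302, 292]) cube([770, 283, 19]);
translate([191, 302, 584]) cube([770, 283, 19]);
translate([191, 302, 876]) cube([770, 283, 19]);
translate([191, 302, 1168]) cube([770, 283, 19]);


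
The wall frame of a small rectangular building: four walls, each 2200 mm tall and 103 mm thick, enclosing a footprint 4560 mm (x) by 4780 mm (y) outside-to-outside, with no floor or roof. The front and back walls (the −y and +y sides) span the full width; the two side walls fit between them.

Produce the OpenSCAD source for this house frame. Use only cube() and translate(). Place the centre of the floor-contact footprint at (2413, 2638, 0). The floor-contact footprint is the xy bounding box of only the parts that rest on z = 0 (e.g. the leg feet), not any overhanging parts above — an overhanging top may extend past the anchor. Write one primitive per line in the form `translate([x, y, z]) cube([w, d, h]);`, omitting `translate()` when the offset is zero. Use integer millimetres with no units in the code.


translate([133, 248, 0]) cube([4560, 103, 2200]);
translate([133, 4925, 0]) cube([4560, 103, 2200]);
translate([133, 351, 0]) cube([103, 4574, 2200]);
translate([4590, 351, 0]) cube([103, 4574, 2200]);


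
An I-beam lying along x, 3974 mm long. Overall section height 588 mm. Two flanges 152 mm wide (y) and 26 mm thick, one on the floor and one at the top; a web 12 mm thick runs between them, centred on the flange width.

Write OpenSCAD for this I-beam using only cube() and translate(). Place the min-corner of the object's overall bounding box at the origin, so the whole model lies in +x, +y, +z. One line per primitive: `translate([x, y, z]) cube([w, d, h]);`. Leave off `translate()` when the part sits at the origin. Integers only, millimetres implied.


cube([3974, 152, 26]);
translate([0, 70, 26]) cube([3974, 12, 536]);
translate([0, 0, 562]) cube([3974, 152, 26]);


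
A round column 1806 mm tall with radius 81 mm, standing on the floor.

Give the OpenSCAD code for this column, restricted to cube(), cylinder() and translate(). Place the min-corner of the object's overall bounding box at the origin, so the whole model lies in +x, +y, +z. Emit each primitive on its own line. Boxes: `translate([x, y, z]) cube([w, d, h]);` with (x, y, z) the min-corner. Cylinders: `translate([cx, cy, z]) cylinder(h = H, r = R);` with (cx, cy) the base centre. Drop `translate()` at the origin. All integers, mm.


translate([81, 81, 0]) cylinder(h = 1806, r = 81);


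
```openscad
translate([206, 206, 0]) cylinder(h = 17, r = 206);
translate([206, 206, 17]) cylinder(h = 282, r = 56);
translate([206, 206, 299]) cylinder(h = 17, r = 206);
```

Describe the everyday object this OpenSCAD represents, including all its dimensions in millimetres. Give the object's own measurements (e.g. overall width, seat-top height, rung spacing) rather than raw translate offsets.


A spool: two coaxial disc flanges of radius 206 mm and thickness 17 mm, joined by a core cylinder of radius 56 mm and height 282 mm. The lower flange rests on z = 0 and the three cylinders share a vertical axis.


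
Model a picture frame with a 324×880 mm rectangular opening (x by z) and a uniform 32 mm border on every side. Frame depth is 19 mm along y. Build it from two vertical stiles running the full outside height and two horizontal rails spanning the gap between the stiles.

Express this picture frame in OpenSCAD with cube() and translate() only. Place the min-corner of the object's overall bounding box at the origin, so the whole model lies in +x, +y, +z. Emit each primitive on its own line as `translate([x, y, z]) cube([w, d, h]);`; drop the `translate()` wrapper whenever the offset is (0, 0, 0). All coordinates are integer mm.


cube([32, 19, 944]);
translate([356, 0, 0]) cube([32, 19, 944]);
translate([32, 0, 0]) cube([324, 19, 32]);
translate([32, 0, 912]) cube([324, 19, 32]);


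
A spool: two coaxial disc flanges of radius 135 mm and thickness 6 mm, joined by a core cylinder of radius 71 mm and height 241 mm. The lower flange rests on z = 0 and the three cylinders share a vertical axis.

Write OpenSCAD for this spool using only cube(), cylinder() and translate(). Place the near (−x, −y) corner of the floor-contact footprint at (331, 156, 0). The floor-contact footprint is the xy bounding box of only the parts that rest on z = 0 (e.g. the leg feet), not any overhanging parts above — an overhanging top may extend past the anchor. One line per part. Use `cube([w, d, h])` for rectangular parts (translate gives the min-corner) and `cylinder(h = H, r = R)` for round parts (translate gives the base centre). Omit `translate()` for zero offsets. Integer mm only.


translate([466, 291, 0]) cylinder(h = 6, r = 135);
translate([466, 291, 6]) cylinder(h = 241, r = 71);
translate([466, 291, 247]) cylinder(h = 6, r = 135);


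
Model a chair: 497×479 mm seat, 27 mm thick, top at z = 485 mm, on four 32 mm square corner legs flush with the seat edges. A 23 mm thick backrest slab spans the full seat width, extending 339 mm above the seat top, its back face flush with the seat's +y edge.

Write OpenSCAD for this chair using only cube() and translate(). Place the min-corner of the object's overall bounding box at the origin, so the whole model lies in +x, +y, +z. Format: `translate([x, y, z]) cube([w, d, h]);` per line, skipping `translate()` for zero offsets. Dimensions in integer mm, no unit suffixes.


// leg_h = 485 - 27 = 458
translate([0, 0, 458]) cube([497, 479, 27]);
cube([32, 32, 458]);
translate([465, 0, 0]) cube([32, 32, 458]);
translate([0, 447, 0]) cube([32, 32, 458]);
translate([465, 447, 0]) cube([32, 32, 458]);
translate([0, 456, 485]) cube([497, 23, 339]);


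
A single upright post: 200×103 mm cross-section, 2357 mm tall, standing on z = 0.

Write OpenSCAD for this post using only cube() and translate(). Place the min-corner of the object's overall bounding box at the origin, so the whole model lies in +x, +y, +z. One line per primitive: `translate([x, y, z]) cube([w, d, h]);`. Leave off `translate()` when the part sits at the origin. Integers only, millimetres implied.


cube([200, 103, 2357]);


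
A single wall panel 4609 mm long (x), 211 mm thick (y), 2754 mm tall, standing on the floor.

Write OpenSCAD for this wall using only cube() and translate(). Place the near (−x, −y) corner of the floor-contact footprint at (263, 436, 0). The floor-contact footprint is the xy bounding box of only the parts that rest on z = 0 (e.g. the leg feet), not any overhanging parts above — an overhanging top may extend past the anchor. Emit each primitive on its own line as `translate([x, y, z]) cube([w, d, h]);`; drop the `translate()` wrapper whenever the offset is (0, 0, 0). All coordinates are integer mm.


translate([263, 436, 0]) cube([4609, 211, 2754]);


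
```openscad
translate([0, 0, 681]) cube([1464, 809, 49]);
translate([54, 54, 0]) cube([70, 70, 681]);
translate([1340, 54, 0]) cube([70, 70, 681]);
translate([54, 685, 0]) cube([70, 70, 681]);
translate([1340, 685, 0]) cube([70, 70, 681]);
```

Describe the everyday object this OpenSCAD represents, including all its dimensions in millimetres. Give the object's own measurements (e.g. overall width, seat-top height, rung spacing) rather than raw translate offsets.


A table: top 1464 mm (x) × 809 mm (y), 49 mm thick, upper face at z = 730 mm, on four 70×70 mm square legs, each inset 54 mm from the nearest pair of top edges from z = 0 to the bottom of the top.


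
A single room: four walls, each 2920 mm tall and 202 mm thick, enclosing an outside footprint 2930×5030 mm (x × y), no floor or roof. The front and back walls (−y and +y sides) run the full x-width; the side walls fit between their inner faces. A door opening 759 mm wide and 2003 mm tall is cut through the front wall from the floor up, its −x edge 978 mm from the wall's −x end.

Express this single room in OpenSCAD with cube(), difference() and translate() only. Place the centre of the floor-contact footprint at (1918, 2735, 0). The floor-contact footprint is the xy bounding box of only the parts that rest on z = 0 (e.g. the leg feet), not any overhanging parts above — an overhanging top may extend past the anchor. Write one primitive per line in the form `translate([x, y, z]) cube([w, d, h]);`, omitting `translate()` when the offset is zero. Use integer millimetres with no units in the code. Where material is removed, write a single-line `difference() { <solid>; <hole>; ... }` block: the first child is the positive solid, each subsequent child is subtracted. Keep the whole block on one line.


difference() { translate([453, 220, 0]) cube([2930, 202, 2920]); translate([1431, 220, 0]) cube([759, 202, 2003]); }
translate([453, 5048, 0]) cube([2930, 202, 2920]);
translate([453, 422, 0]) cube([202, 4626, 2920]);
translate([3181, 422, 0]) cube([202, 4626, 2920]);


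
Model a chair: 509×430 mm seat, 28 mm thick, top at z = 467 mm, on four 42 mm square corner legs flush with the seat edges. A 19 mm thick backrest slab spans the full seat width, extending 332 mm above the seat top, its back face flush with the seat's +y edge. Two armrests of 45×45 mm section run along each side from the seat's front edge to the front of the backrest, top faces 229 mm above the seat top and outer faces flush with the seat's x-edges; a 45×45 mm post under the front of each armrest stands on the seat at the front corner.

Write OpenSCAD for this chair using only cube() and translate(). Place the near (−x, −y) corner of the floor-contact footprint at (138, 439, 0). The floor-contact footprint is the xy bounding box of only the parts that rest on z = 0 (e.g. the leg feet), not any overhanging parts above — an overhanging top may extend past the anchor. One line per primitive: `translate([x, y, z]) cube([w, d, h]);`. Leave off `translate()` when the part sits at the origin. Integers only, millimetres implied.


// leg_h = 467 - 28 = 439
// arm post h = 229 - 45 = 184
translate([138, 439, 439]) cube([509, 430, 28]);
translate([138, 439, 0]) cube([42, 42, 439]);
translate([605, 439, 0]) cube([42, 42, 439]);
translate([138, 827, 0]) cube([42, 42, 439]);
translate([605, 827, 0]) cube([42, 42, 439]);
translate([138, 850, 467]) cube([509, 19, 332]);
translate([138, 439, 651]) cube([45, 411, 45]);
translate([602, 439, 651]) cube([45, 411, 45]);
translate([138, 439, 467]) cube([45, 45, 184]);
translate([602, 439, 467]) cube([45, 45, 184]);


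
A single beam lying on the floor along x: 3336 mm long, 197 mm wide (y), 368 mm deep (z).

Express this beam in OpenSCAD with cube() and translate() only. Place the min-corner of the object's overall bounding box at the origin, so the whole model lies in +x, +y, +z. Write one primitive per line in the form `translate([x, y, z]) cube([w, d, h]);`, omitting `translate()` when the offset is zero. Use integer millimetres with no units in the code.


cube([3336, 197, 368]);


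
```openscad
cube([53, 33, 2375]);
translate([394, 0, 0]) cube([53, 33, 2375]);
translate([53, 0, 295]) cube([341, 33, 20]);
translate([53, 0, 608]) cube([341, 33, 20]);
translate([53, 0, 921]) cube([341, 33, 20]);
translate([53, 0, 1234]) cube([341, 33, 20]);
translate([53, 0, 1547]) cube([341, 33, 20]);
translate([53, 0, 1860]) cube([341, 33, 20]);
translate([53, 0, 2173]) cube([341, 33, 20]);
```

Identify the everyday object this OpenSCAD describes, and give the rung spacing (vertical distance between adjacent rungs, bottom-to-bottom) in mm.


A ladder. The rung spacing is 313 mm.

Two tall 53×33 posts with 7 short bars between them — a ladder. Adjacent rungs sit at z = 295 and z = 608, so the spacing is 608 − 295 = 313 mm.


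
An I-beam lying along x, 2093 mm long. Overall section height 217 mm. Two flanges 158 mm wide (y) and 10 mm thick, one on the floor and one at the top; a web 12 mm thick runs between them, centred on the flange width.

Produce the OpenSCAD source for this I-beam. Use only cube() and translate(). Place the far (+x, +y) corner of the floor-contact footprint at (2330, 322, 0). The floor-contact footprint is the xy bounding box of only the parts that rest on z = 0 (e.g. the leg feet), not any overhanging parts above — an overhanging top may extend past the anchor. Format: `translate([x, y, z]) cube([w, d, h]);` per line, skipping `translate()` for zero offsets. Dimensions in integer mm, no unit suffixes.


translate([237, 164, 0]) cube([2093, 158, 10]);
translate([237, 237, 10]) cube([2093, 12, 197]);
translate([237, 164, 207]) cube([2093, 158, 10]);


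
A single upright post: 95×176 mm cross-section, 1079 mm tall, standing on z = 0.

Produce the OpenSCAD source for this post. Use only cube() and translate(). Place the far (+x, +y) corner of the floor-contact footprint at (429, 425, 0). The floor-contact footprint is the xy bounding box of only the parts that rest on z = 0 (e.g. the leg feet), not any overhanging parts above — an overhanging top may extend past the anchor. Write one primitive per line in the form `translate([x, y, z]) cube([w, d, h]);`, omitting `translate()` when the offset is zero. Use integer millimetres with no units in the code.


translate([334, 249, 0]) cube([95, 176, 1079]);


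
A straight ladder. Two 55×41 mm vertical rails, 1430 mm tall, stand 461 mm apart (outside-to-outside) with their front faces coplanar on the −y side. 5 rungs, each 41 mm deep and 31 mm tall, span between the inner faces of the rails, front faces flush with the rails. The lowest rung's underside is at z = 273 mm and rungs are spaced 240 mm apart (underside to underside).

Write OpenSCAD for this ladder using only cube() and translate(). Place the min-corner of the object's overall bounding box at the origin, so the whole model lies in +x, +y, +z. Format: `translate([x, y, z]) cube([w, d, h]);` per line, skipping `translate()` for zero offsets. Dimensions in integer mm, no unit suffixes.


cube([55, 41, 1430]);
translate([406, 0, 0]) cube([55, 41, 1430]);
translate([55, 0, 273]) cube([351, 41, 31]);
translate([55, 0, 513]) cube([351, 41, 31]);
translate([55, 0, 753]) cube([351, 41, 31]);
translate([55, 0, 993]) cube([351, 41, 31]);
translate([55, 0, 1233]) cube([351, 41, 31]);


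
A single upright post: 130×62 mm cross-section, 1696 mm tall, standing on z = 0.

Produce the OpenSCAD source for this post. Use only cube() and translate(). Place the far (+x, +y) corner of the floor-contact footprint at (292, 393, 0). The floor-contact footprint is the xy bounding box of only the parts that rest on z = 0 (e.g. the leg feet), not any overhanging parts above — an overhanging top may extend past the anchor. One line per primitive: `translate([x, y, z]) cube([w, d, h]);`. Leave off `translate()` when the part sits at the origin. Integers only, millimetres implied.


translate([162, 331, 0]) cube([130, 62, 1696]);


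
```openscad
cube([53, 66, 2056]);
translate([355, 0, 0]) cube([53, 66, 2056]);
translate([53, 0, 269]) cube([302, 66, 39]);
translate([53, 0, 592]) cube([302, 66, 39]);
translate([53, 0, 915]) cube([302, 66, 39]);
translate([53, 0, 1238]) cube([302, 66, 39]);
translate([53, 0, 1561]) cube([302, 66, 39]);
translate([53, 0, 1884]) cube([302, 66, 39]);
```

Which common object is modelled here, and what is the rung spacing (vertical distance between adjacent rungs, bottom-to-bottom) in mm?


A ladder. The rung spacing is 323 mm.

Two tall 53×66 posts with 6 short bars between them — a ladder. Adjacent rungs sit at z = 269 and z = 592, so the spacing is 592 − 269 = 323 mm.


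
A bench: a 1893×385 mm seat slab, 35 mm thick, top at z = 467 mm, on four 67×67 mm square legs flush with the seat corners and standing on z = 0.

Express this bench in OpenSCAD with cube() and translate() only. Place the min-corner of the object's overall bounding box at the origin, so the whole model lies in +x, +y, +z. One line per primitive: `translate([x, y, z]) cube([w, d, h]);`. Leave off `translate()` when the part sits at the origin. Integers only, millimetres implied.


// leg_h = 467 − 35 = 432
translate([0, 0, 432]) cube([1893, 385, 35]);
cube([67, 67, 432]);
translate([0, 318, 0]) cube([67, 67, 432]);
translate([1826, 0, 0]) cube([67, 67, 432]);
translate([1826, 318, 0]) cube([67, 67, 432]);


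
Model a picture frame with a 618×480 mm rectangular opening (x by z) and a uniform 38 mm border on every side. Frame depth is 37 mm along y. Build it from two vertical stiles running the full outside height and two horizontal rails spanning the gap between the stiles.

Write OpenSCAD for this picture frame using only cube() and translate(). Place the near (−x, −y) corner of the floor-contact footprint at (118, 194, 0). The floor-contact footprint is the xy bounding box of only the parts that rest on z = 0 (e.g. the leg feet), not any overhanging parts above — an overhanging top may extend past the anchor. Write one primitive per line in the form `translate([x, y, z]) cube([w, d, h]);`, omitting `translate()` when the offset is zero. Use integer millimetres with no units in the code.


translate([118, 194, 0]) cube([38, 37, 556]);
translate([774, 194, 0]) cube([38, 37, 556]);
translate([156, 194, 0]) cube([618, 37, 38]);
translate([156, 194, 518]) cube([618, 37, 38]);


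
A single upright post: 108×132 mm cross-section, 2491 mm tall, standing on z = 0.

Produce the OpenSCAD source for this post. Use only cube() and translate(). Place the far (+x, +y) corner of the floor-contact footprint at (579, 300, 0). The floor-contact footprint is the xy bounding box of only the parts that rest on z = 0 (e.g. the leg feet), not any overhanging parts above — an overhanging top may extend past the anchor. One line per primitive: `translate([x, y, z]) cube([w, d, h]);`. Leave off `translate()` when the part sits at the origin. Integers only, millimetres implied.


translate([471, 168, 0]) cube([108, 132, 2491]);


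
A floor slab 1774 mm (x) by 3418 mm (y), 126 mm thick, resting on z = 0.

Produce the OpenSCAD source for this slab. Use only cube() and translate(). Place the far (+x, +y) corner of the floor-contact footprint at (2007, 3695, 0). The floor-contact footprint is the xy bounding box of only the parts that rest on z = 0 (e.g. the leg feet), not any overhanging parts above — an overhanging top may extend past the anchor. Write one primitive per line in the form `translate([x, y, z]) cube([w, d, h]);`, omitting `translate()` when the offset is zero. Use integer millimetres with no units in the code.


translate([233, 277, 0]) cube([1774, 3418, 126]);


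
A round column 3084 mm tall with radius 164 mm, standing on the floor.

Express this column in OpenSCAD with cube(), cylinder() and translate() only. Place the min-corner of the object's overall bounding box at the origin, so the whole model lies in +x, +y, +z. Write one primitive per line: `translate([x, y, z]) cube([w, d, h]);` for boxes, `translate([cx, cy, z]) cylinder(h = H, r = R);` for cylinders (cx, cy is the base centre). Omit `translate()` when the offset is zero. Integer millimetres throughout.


translate([164, 164, 0]) cylinder(h = 3084, r = 164);


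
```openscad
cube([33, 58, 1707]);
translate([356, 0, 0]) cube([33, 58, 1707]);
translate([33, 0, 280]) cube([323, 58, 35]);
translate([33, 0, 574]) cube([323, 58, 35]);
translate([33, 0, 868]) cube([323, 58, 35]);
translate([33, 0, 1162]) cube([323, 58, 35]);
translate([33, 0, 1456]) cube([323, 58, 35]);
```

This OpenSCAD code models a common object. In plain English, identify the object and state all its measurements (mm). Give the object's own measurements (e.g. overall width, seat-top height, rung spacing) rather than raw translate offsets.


A straight ladder. Two 33×58 mm vertical rails, 1707 mm tall, stand 389 mm apart (outside-to-outside) with their front faces coplanar on the −y side. 5 rungs, each 58 mm deep and 35 mm tall, span between the inner faces of the rails, front faces flush with the rails. The lowest rung's underside is at z = 280 mm and rungs are spaced 294 mm apart (underside to underside).


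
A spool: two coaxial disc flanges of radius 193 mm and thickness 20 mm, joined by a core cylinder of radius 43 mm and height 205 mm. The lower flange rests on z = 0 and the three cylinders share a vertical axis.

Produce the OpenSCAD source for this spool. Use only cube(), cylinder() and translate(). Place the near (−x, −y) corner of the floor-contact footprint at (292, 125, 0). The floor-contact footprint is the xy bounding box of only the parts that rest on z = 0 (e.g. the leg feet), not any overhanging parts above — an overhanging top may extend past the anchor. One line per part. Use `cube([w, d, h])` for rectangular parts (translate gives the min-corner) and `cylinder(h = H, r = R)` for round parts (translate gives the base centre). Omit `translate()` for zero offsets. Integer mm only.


translate([485, 318, 0]) cylinder(h = 20, r = 193);
translate([485, 318, 20]) cylinder(h = 205, r = 43);
translate([485, 318, 225]) cylinder(h = 20, r = 193);


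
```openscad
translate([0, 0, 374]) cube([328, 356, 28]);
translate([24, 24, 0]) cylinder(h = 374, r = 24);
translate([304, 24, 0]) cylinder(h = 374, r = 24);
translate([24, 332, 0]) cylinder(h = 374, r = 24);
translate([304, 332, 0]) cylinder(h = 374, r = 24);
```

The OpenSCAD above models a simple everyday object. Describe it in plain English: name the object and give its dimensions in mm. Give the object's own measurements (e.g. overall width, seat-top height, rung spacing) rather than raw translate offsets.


A simple wooden stool: a rectangular seat 328 mm (x) by 356 mm (y), 28 mm thick, top face at z = 402 mm, on four round legs, each 48 mm in diameter. The legs rest on z = 0, each leg's axis is inset half a diameter from the nearest pair of seat edges (so the leg's bounding box is flush with the corner).


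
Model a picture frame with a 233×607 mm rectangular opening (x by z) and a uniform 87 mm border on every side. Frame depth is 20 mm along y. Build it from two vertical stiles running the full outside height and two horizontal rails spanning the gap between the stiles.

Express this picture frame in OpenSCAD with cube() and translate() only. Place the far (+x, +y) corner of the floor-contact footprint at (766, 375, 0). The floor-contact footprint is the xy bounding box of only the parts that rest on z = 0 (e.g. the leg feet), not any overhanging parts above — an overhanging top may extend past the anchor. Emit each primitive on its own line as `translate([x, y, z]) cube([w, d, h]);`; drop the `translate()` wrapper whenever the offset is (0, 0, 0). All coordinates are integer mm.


translate([359, 355, 0]) cube([87, 20, 781]);
translate([679, 355, 0]) cube([87, 20, 781]);
translate([446, 355, 0]) cube([233, 20, 87]);
translate([446, 355, 694]) cube([233, 20, 87]);


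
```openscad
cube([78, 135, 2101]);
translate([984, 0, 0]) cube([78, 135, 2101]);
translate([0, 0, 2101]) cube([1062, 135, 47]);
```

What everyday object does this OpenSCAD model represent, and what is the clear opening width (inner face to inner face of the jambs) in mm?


A door frame. The clear opening width is 906 mm.

Two 2101 mm tall posts with a header on top — a door frame. The left jamb is 78 mm wide at x = 0; the right jamb starts at x = 984. The clear opening is 984 − 78 = 906 mm.


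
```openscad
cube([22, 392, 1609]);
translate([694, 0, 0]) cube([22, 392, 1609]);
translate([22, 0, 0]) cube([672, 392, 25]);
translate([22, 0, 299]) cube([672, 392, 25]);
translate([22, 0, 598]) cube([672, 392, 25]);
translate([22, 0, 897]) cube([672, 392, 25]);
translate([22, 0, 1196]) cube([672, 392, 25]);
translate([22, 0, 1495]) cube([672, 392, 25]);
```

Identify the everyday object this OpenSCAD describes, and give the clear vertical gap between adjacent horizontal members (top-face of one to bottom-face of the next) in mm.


A bookshelf. The clear shelf gap is 274 mm.

Two tall side panels with 6 horizontal boards between them — a bookshelf. The first two shelf undersides are at z = 0 and z = 299; with shelf thickness 25, the clear gap is 299 − 0 − 25 = 274 mm.
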